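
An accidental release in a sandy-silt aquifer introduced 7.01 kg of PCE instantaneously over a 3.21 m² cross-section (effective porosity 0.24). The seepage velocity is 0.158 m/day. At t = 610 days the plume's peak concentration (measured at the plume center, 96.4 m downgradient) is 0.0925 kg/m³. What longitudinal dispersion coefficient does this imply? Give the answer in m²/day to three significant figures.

At the plume center C_max = M/(n_e·A·√(4πDt)), so D = M²/(4πt·(n_e·A·C_max)²).
n_e·A·C_max = 0.24 × 3.21 × 0.0925 = 0.07126 kg/m.
D = 7.01²/(4π × 610 × 0.07126²) = 1.26 m²/day.

1.26 m²/day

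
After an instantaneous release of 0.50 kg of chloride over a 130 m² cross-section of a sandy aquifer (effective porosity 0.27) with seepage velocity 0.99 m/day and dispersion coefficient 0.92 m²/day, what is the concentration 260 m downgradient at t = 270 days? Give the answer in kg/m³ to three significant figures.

0.000242 kg/m³

For an instantaneous plane source, C(x,t) = M/(n_e·A·√(4πDt)) · exp(−(x−vt)²/(4Dt)), with n_e·A the pore (flow) area.
Plume center vt = 0.99 × 270 = 267.3 m, so the well at 260 m is 7.3 m upgradient of the peak.
√(4πDt) = 55.87 m, giving peak height M/(n_e·A·√(4πDt)) = 0.50/(0.27 × 130 × 55.87) = 0.0002550 kg/m³.
(x−vt)²/(4Dt) = (-7.3)²/(4 × 0.92 × 270) = 0.05363; exp(−0.05363) = 0.9478.
C = 0.0002550 × 0.9478 = 0.000242 kg/m³.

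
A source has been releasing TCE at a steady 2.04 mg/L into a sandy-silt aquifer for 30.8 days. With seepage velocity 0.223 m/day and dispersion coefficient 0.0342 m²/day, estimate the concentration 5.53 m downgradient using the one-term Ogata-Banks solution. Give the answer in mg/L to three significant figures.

1.68 mg/L

For a continuous step input, C/C₀ ≈ ½·erfc((x−vt)/(2√(Dt))).
vt = 0.223 × 30.8 = 6.8684 m and 2√(Dt) = 2√(0.0342 × 30.8) = 2.053 m.
Argument (x−vt)/(2√(Dt)) = (5.53 − 6.8684)/2.053 = -0.6519; ½·erfc(-0.6519) = 0.8217.
C = 2.04 × 0.8217 = 1.68 mg/L.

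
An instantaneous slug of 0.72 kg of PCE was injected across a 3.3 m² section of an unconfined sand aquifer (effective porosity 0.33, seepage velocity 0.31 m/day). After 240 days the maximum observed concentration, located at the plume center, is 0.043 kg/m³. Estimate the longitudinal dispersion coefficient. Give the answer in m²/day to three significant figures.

At the plume center C_max = M/(n_e·A·√(4πDt)), so D = M²/(4πt·(n_e·A·C_max)²).
n_e·A·C_max = 0.33 × 3.3 × 0.043 = 0.04683 kg/m.
D = 0.72²/(4π × 240 × 0.04683²) = 0.0784 m²/day.

0.0784 m²/day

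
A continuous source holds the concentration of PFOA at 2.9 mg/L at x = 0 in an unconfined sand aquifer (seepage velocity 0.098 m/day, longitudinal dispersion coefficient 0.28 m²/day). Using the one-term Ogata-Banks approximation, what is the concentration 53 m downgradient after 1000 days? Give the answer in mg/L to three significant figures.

2.82 mg/L

For a continuous step input, C/C₀ ≈ ½·erfc((x−vt)/(2√(Dt))).
vt = 0.098 × 1000 = 98 m and 2√(Dt) = 2√(0.28 × 1000) = 33.47 m.
Argument (x−vt)/(2√(Dt)) = (53 − 98)/33.47 = -1.344; ½·erfc(-1.344) = 0.9713.
C = 2.9 × 0.9713 = 2.82 mg/L.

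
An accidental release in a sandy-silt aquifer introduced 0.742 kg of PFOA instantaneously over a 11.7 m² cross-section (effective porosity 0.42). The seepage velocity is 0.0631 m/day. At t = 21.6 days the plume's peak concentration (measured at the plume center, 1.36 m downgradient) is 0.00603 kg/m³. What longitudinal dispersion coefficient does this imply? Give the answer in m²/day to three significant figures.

2.31 m²/day

At the plume center C_max = M/(n_e·A·√(4πDt)), so D = M²/(4πt·(n_e·A·C_max)²).
n_e·A·C_max = 0.42 × 11.7 × 0.00603 = 0.02963 kg/m.
D = 0.742²/(4π × 21.6 × 0.02963²) = 2.31 m²/day.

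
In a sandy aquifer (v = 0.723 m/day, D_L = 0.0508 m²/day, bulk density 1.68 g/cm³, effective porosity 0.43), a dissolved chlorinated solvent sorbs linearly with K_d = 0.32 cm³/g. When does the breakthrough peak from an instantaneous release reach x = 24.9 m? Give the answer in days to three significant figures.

Retardation factor R = 1 + ρ_b·K_d/n = 1 + 1.68 × 0.32/0.43 = 2.250.
Sorption retards both mechanisms: v_R = v/R = 0.3213 m/day, D_R = D/R = 0.02258 m²/day.
Peak time from v_R²t² + 2D_R t − x² = 0: t = (√(D_R² + v_R²x²) − D_R)/v_R².
√(D_R² + v_R²x²) = √(0.02258² + 0.3213² × 24.9²) = 8.000; v_R² = 0.1032.
t = (8.000 − 0.02258)/0.1032 = 77.3 days.

77.3 days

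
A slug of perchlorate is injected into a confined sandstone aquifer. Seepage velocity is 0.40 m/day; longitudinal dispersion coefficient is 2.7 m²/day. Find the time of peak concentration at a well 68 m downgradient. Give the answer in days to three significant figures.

For the 1D instantaneous-source solution, setting ∂C/∂t = 0 at fixed x gives v²t² + 2Dt − x² = 0, so t = (√(D² + v²x²) − D)/v².
√(D² + v²x²) = √(2.7² + 0.40² × 68²) = 27.33; v² = 0.16.
t = (27.33 − 2.7)/0.16 = 154 days (vs. the pure-advection estimate x/v = 170 d).

154 days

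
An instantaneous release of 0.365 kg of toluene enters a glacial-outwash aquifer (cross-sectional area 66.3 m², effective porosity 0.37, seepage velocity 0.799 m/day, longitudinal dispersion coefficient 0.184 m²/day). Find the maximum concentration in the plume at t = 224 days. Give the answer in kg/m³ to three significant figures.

0.000654 kg/m³

The peak of an instantaneous 1D plume sits at x = vt; there the Gaussian factor is 1 and C_max = M/(n_e·A·√(4πDt)), where n_e·A is the pore area the mass is dissolved in.
√(4πDt) = √(4π × 0.184 × 224) = 22.76 m, so C_max = 0.365/(0.37 × 66.3 × 22.76) = 0.000654 kg/m³.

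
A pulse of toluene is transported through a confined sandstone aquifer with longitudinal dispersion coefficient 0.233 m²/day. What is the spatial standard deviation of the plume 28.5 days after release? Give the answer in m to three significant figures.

3.64 m

Dispersive spreading gives a Gaussian with σ² = 2Dt; advection only shifts the center.
σ = √(2 × 0.233 × 28.5) = 3.64 m.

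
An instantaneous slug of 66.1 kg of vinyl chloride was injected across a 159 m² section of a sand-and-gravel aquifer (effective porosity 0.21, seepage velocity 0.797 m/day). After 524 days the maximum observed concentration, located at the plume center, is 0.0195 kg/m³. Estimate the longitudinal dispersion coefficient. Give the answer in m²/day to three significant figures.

1.57 m²/day

At the plume center C_max = M/(n_e·A·√(4πDt)), so D = M²/(4πt·(n_e·A·C_max)²).
n_e·A·C_max = 0.21 × 159 × 0.0195 = 0.6511 kg/m.
D = 66.1²/(4π × 524 × 0.6511²) = 1.57 m²/day.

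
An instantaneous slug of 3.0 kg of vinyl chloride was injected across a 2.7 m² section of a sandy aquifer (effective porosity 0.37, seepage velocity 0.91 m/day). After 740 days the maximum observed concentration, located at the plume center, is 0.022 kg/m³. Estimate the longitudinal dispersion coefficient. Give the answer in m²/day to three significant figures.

2.00 m²/day

At the plume center C_max = M/(n_e·A·√(4πDt)), so D = M²/(4πt·(n_e·A·C_max)²).
n_e·A·C_max = 0.37 × 2.7 × 0.022 = 0.02198 kg/m.
D = 3.0²/(4π × 740 × 0.02198²) = 2.00 m²/day.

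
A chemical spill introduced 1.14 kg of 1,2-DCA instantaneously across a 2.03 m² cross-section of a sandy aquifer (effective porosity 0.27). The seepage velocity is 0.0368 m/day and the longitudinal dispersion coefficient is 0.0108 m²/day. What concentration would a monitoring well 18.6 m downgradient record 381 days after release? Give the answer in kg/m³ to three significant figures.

For an instantaneous plane source, C(x,t) = M/(n_e·A·√(4πDt)) · exp(−(x−vt)²/(4Dt)), with n_e·A the pore (flow) area.
Plume center vt = 0.0368 × 381 = 14.0208 m, so the well at 18.6 m is 4.5792 m downgradient of the peak.
√(4πDt) = 7.191 m, giving peak height M/(n_e·A·√(4πDt)) = 1.14/(0.27 × 2.03 × 7.191) = 0.2892 kg/m³.
(x−vt)²/(4Dt) = (4.5792)²/(4 × 0.0108 × 381) = 1.274; exp(−1.274) = 0.2797.
C = 0.2892 × 0.2797 = 0.0809 kg/m³.

0.0809 kg/m³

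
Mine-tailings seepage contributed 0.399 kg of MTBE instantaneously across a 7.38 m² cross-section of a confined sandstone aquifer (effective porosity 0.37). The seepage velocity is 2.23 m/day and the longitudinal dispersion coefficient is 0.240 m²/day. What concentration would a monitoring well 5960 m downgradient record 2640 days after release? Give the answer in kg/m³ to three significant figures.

0.000202 kg/m³

For an instantaneous plane source, C(x,t) = M/(n_e·A·√(4πDt)) · exp(−(x−vt)²/(4Dt)), with n_e·A the pore (flow) area.
Plume center vt = 2.23 × 2640 = 5887.2 m, so the well at 5960 m is 72.8 m downgradient of the peak.
√(4πDt) = 89.23 m, giving peak height M/(n_e·A·√(4πDt)) = 0.399/(0.37 × 7.38 × 89.23) = 0.001638 kg/m³.
(x−vt)²/(4Dt) = (72.8)²/(4 × 0.240 × 2640) = 2.091; exp(−2.091) = 0.1236.
C = 0.001638 × 0.1236 = 0.000202 kg/m³.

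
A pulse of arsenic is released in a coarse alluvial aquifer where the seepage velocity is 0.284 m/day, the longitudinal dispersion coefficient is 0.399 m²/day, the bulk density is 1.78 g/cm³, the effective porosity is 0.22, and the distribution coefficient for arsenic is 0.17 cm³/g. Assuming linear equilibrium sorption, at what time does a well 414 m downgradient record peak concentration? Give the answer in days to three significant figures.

3450 days

Retardation factor R = 1 + ρ_b·K_d/n = 1 + 1.78 × 0.17/0.22 = 2.375.
Sorption retards both mechanisms: v_R = v/R = 0.1196 m/day, D_R = D/R = 0.1680 m²/day.
Peak time from v_R²t² + 2D_R t − x² = 0: t = (√(D_R² + v_R²x²) − D_R)/v_R².
√(D_R² + v_R²x²) = √(0.1680² + 0.1196² × 414²) = 49.51; v_R² = 0.01430.
t = (49.51 − 0.1680)/0.01430 = 3450 days.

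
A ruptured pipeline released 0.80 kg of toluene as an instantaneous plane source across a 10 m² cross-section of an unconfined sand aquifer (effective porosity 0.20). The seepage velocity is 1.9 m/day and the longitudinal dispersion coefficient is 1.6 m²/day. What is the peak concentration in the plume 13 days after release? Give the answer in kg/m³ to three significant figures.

The peak of an instantaneous 1D plume sits at x = vt; there the Gaussian factor is 1 and C_max = M/(n_e·A·√(4πDt)), where n_e·A is the pore area the mass is dissolved in.
√(4πDt) = √(4π × 1.6 × 13) = 16.17 m, so C_max = 0.80/(0.20 × 10 × 16.17) = 0.0247 kg/m³.

0.0247 kg/m³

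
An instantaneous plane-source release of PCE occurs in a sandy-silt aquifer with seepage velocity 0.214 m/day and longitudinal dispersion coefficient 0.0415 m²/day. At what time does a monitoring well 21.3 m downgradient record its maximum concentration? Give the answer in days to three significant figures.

For the 1D instantaneous-source solution, setting ∂C/∂t = 0 at fixed x gives v²t² + 2Dt − x² = 0, so t = (√(D² + v²x²) − D)/v².
√(D² + v²x²) = √(0.0415² + 0.214² × 21.3²) = 4.558; v² = 0.045796.
t = (4.558 − 0.0415)/0.045796 = 98.6 days (vs. the pure-advection estimate x/v = 99.5 d).

98.6 days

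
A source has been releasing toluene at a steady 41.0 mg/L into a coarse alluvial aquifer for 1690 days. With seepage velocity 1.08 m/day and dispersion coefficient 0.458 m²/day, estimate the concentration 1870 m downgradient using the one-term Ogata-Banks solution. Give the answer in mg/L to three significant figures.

For a continuous step input, C/C₀ ≈ ½·erfc((x−vt)/(2√(Dt))).
vt = 1.08 × 1690 = 1825.2 m and 2√(Dt) = 2√(0.458 × 1690) = 55.64 m.
Argument (x−vt)/(2√(Dt)) = (1870 − 1825.2)/55.64 = 0.8052; ½·erfc(0.8052) = 0.1274.
C = 41.0 × 0.1274 = 5.22 mg/L.

5.22 mg/L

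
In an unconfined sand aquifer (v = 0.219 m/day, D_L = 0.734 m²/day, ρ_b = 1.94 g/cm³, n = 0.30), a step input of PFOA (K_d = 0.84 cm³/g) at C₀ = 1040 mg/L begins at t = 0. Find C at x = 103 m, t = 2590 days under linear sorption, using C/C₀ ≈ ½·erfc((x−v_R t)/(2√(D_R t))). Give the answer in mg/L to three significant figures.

Retardation factor R = 1 + ρ_b·K_d/n = 1 + 1.94 × 0.84/0.30 = 6.432.
Sorption retards both mechanisms: v_R = v/R = 0.03405 m/day, D_R = D/R = 0.1141 m²/day.
v_R·t = 0.03405 × 2590 = 88.1895 m; 2√(D_R t) = 34.38 m; argument = (103 − 88.1895)/34.38 = 0.4308.
C = C₀ × ½·erfc(0.4308) = 1040 × 0.2712 = 282 mg/L.

282 mg/L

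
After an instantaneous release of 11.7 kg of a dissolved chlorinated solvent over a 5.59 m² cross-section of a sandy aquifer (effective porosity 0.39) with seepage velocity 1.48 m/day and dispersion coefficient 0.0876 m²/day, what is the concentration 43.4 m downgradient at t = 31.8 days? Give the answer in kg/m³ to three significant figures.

0.272 kg/m³

For an instantaneous plane source, C(x,t) = M/(n_e·A·√(4πDt)) · exp(−(x−vt)²/(4Dt)), with n_e·A the pore (flow) area.
Plume center vt = 1.48 × 31.8 = 47.064 m, so the well at 43.4 m is 3.664 m upgradient of the peak.
√(4πDt) = 5.917 m, giving peak height M/(n_e·A·√(4πDt)) = 11.7/(0.39 × 5.59 × 5.917) = 0.9070 kg/m³.
(x−vt)²/(4Dt) = (-3.664)²/(4 × 0.0876 × 31.8) = 1.205; exp(−1.205) = 0.2997.
C = 0.9070 × 0.2997 = 0.272 kg/m³.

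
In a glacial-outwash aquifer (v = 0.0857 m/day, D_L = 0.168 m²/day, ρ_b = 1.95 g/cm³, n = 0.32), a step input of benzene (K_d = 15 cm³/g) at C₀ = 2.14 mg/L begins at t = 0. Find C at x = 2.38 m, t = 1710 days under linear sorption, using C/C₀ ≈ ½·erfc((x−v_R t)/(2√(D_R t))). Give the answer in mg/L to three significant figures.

0.803 mg/L

Retardation factor R = 1 + ρ_b·K_d/n = 1 + 1.95 × 15/0.32 = 92.41.
Sorption retards both mechanisms: v_R = v/R = 0.0009274 m/day, D_R = D/R = 0.001818 m²/day.
v_R·t = 0.0009274 × 1710 = 1.585854 m; 2√(D_R t) = 3.526 m; argument = (2.38 − 1.585854)/3.526 = 0.2252.
C = C₀ × ½·erfc(0.2252) = 2.14 × 0.3751 = 0.803 mg/L.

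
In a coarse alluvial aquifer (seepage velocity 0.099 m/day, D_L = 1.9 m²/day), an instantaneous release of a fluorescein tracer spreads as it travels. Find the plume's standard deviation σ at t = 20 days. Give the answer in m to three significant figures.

8.72 m

Dispersive spreading gives a Gaussian with σ² = 2Dt; advection only shifts the center.
σ = √(2 × 1.9 × 20) = 8.72 m.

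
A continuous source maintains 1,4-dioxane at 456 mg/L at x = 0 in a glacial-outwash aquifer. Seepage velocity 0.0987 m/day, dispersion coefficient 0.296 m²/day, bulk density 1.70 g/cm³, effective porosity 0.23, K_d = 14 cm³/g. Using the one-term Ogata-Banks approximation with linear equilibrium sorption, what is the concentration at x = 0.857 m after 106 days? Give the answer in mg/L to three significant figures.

Retardation factor R = 1 + ρ_b·K_d/n = 1 + 1.70 × 14/0.23 = 104.5.
Sorption retards both mechanisms: v_R = v/R = 0.0009445 m/day, D_R = D/R = 0.002833 m²/day.
v_R·t = 0.0009445 × 106 = 0.100117 m; 2√(D_R t) = 1.096 m; argument = (0.857 − 0.100117)/1.096 = 0.6906.
C = C₀ × ½·erfc(0.6906) = 456 × 0.1644 = 75.0 mg/L.

75.0 mg/L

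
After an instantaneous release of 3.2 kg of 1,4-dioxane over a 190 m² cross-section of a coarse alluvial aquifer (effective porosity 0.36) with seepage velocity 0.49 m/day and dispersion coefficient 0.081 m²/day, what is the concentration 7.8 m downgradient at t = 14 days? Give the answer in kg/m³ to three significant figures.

For an instantaneous plane source, C(x,t) = M/(n_e·A·√(4πDt)) · exp(−(x−vt)²/(4Dt)), with n_e·A the pore (flow) area.
Plume center vt = 0.49 × 14 = 6.86 m, so the well at 7.8 m is 0.94 m downgradient of the peak.
√(4πDt) = 3.775 m, giving peak height M/(n_e·A·√(4πDt)) = 3.2/(0.36 × 190 × 3.775) = 0.01239 kg/m³.
(x−vt)²/(4Dt) = (0.94)²/(4 × 0.081 × 14) = 0.1948; exp(−0.1948) = 0.8230.
C = 0.01239 × 0.8230 = 0.0102 kg/m³.

0.0102 kg/m³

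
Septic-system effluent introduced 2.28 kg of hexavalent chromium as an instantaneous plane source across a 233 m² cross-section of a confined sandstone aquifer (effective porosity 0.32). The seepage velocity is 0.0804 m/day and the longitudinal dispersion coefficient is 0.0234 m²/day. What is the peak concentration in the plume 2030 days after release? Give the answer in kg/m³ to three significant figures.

0.00125 kg/m³

The peak of an instantaneous 1D plume sits at x = vt; there the Gaussian factor is 1 and C_max = M/(n_e·A·√(4πDt)), where n_e·A is the pore area the mass is dissolved in.
√(4πDt) = √(4π × 0.0234 × 2030) = 24.43 m, so C_max = 2.28/(0.32 × 233 × 24.43) = 0.00125 kg/m³.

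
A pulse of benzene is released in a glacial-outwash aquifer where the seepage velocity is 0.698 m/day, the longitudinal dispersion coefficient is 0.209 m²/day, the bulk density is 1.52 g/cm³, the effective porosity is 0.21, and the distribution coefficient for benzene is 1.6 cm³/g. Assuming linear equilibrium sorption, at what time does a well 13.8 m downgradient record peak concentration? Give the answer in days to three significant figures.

243 days

Retardation factor R = 1 + ρ_b·K_d/n = 1 + 1.52 × 1.6/0.21 = 12.58.
Sorption retards both mechanisms: v_R = v/R = 0.05548 m/day, D_R = D/R = 0.01661 m²/day.
Peak time from v_R²t² + 2D_R t − x² = 0: t = (√(D_R² + v_R²x²) − D_R)/v_R².
√(D_R² + v_R²x²) = √(0.01661² + 0.05548² × 13.8²) = 0.7658; v_R² = 0.003078.
t = (0.7658 − 0.01661)/0.003078 = 243 days.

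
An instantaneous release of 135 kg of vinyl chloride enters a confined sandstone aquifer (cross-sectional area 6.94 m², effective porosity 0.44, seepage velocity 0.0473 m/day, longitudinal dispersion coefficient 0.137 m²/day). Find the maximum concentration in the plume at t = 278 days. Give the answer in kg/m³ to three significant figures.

2.02 kg/m³

The peak of an instantaneous 1D plume sits at x = vt; there the Gaussian factor is 1 and C_max = M/(n_e·A·√(4πDt)), where n_e·A is the pore area the mass is dissolved in.
√(4πDt) = √(4π × 0.137 × 278) = 21.88 m, so C_max = 135/(0.44 × 6.94 × 21.88) = 2.02 kg/m³.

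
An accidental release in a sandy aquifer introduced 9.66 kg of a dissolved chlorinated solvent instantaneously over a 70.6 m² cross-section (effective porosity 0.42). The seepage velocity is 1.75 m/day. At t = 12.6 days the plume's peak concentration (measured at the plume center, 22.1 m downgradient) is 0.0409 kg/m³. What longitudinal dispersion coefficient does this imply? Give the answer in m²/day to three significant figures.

0.401 m²/day

At the plume center C_max = M/(n_e·A·√(4πDt)), so D = M²/(4πt·(n_e·A·C_max)²).
n_e·A·C_max = 0.42 × 70.6 × 0.0409 = 1.213 kg/m.
D = 9.66²/(4π × 12.6 × 1.213²) = 0.401 m²/day.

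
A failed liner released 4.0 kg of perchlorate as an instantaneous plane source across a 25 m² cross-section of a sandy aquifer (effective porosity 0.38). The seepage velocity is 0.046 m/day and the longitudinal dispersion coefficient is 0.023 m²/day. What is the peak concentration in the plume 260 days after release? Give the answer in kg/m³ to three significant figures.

The peak of an instantaneous 1D plume sits at x = vt; there the Gaussian factor is 1 and C_max = M/(n_e·A·√(4πDt)), where n_e·A is the pore area the mass is dissolved in.
√(4πDt) = √(4π × 0.023 × 260) = 8.669 m, so C_max = 4.0/(0.38 × 25 × 8.669) = 0.0486 kg/m³.

0.0486 kg/m³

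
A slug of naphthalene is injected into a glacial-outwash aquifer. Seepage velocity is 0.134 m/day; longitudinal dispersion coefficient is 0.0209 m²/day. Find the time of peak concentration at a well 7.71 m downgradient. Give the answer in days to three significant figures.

For the 1D instantaneous-source solution, setting ∂C/∂t = 0 at fixed x gives v²t² + 2Dt − x² = 0, so t = (√(D² + v²x²) − D)/v².
√(D² + v²x²) = √(0.0209² + 0.134² × 7.71²) = 1.033; v² = 0.017956.
t = (1.033 − 0.0209)/0.017956 = 56.4 days (vs. the pure-advection estimate x/v = 57.5 d).

56.4 days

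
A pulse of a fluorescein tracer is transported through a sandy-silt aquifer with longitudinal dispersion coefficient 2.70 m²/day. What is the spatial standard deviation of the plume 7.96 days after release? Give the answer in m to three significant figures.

Dispersive spreading gives a Gaussian with σ² = 2Dt; advection only shifts the center.
σ = √(2 × 2.70 × 7.96) = 6.56 m.

6.56 m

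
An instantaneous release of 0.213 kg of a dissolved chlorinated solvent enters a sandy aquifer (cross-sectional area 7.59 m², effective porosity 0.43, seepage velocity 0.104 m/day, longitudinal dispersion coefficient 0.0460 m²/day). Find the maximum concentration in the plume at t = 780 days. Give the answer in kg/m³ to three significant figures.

The peak of an instantaneous 1D plume sits at x = vt; there the Gaussian factor is 1 and C_max = M/(n_e·A·√(4πDt)), where n_e·A is the pore area the mass is dissolved in.
√(4πDt) = √(4π × 0.0460 × 780) = 21.23 m, so C_max = 0.213/(0.43 × 7.59 × 21.23) = 0.00307 kg/m³.

0.00307 kg/m³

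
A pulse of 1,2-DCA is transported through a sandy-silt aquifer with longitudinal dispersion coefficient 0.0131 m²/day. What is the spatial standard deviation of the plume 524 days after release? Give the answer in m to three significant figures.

Dispersive spreading gives a Gaussian with σ² = 2Dt; advection only shifts the center.
σ = √(2 × 0.0131 × 524) = 3.71 m.

3.71 m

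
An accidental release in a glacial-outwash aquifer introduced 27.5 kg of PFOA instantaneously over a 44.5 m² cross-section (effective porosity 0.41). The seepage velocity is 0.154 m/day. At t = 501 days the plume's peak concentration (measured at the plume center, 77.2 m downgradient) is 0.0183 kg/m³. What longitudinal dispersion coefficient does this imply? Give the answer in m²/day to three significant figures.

1.08 m²/day

At the plume center C_max = M/(n_e·A·√(4πDt)), so D = M²/(4πt·(n_e·A·C_max)²).
n_e·A·C_max = 0.41 × 44.5 × 0.0183 = 0.3339 kg/m.
D = 27.5²/(4π × 501 × 0.3339²) = 1.08 m²/day.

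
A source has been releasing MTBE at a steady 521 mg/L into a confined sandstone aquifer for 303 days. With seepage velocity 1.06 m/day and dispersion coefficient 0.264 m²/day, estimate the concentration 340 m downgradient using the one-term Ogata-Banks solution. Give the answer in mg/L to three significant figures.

For a continuous step input, C/C₀ ≈ ½·erfc((x−vt)/(2√(Dt))).
vt = 1.06 × 303 = 321.18 m and 2√(Dt) = 2√(0.264 × 303) = 17.89 m.
Argument (x−vt)/(2√(Dt)) = (340 − 321.18)/17.89 = 1.052; ½·erfc(1.052) = 0.06841.
C = 521 × 0.06841 = 35.6 mg/L.

35.6 mg/L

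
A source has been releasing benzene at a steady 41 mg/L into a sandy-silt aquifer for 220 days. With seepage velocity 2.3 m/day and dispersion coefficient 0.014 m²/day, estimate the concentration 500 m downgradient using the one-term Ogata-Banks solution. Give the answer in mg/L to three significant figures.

For a continuous step input, C/C₀ ≈ ½·erfc((x−vt)/(2√(Dt))).
vt = 2.3 × 220 = 506 m and 2√(Dt) = 2√(0.014 × 220) = 3.510 m.
Argument (x−vt)/(2√(Dt)) = (500 − 506)/3.510 = -1.709; ½·erfc(-1.709) = 0.9922.
C = 41 × 0.9922 = 40.7 mg/L.

40.7 mg/L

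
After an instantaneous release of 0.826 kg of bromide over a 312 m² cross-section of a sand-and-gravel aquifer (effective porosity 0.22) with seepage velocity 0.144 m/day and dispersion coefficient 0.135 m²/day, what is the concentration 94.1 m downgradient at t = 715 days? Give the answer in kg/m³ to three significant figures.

0.000282 kg/m³

For an instantaneous plane source, C(x,t) = M/(n_e·A·√(4πDt)) · exp(−(x−vt)²/(4Dt)), with n_e·A the pore (flow) area.
Plume center vt = 0.144 × 715 = 102.96 m, so the well at 94.1 m is 8.86 m upgradient of the peak.
√(4πDt) = 34.83 m, giving peak height M/(n_e·A·√(4πDt)) = 0.826/(0.22 × 312 × 34.83) = 0.0003455 kg/m³.
(x−vt)²/(4Dt) = (-8.86)²/(4 × 0.135 × 715) = 0.2033; exp(−0.2033) = 0.8160.
C = 0.0003455 × 0.8160 = 0.000282 kg/m³.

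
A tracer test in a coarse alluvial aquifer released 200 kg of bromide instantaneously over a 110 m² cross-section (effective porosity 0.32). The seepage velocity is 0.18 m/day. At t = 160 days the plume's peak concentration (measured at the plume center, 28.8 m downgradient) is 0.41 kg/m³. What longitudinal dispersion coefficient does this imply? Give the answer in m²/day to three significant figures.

0.0955 m²/day

At the plume center C_max = M/(n_e·A·√(4πDt)), so D = M²/(4πt·(n_e·A·C_max)²).
n_e·A·C_max = 0.32 × 110 × 0.41 = 14.43 kg/m.
D = 200²/(4π × 160 × 14.43²) = 0.0955 m²/day.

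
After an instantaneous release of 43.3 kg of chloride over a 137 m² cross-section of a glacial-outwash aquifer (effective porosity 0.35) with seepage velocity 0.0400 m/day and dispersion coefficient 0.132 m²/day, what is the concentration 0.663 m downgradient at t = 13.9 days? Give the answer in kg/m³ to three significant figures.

0.188 kg/m³

For an instantaneous plane source, C(x,t) = M/(n_e·A·√(4πDt)) · exp(−(x−vt)²/(4Dt)), with n_e·A the pore (flow) area.
Plume center vt = 0.0400 × 13.9 = 0.556 m, so the well at 0.663 m is 0.107 m downgradient of the peak.
√(4πDt) = 4.802 m, giving peak height M/(n_e·A·√(4πDt)) = 43.3/(0.35 × 137 × 4.802) = 0.1881 kg/m³.
(x−vt)²/(4Dt) = (0.107)²/(4 × 0.132 × 13.9) = 0.001560; exp(−0.001560) = 0.9984.
C = 0.1881 × 0.9984 = 0.188 kg/m³.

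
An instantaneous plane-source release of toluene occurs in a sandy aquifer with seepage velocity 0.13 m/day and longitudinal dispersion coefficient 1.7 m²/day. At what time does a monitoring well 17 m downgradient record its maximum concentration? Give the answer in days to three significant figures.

For the 1D instantaneous-source solution, setting ∂C/∂t = 0 at fixed x gives v²t² + 2Dt − x² = 0, so t = (√(D² + v²x²) − D)/v².
√(D² + v²x²) = √(1.7² + 0.13² × 17²) = 2.788; v² = 0.0169.
t = (2.788 − 1.7)/0.0169 = 64.4 days (vs. the pure-advection estimate x/v = 131 d).

64.4 days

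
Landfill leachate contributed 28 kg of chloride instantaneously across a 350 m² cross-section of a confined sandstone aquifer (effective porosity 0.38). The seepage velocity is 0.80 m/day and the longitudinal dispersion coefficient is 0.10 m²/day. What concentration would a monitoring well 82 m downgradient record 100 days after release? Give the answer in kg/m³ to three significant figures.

0.0170 kg/m³

For an instantaneous plane source, C(x,t) = M/(n_e·A·√(4πDt)) · exp(−(x−vt)²/(4Dt)), with n_e·A the pore (flow) area.
Plume center vt = 0.80 × 100 = 80 m, so the well at 82 m is 2 m downgradient of the peak.
√(4πDt) = 11.21 m, giving peak height M/(n_e·A·√(4πDt)) = 28/(0.38 × 350 × 11.21) = 0.01878 kg/m³.
(x−vt)²/(4Dt) = (2)²/(4 × 0.10 × 100) = 0.1000; exp(−0.1000) = 0.9048.
C = 0.01878 × 0.9048 = 0.0170 kg/m³.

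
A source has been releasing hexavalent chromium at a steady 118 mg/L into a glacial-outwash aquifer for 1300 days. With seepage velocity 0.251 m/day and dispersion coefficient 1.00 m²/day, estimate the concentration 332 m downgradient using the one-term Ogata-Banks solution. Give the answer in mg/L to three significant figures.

For a continuous step input, C/C₀ ≈ ½·erfc((x−vt)/(2√(Dt))).
vt = 0.251 × 1300 = 326.3 m and 2√(Dt) = 2√(1.00 × 1300) = 72.11 m.
Argument (x−vt)/(2√(Dt)) = (332 − 326.3)/72.11 = 0.07905; ½·erfc(0.07905) = 0.4555.
C = 118 × 0.4555 = 53.7 mg/L.

53.7 mg/L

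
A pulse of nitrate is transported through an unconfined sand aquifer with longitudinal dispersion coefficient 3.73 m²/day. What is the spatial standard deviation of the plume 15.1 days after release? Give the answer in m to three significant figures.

10.6 m

Dispersive spreading gives a Gaussian with σ² = 2Dt; advection only shifts the center.
σ = √(2 × 3.73 × 15.1) = 10.6 m.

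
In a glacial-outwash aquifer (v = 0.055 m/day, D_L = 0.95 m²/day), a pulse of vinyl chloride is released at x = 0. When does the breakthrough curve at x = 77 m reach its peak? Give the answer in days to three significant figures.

For the 1D instantaneous-source solution, setting ∂C/∂t = 0 at fixed x gives v²t² + 2Dt − x² = 0, so t = (√(D² + v²x²) − D)/v².
√(D² + v²x²) = √(0.95² + 0.055² × 77²) = 4.340; v² = 0.003025.
t = (4.340 − 0.95)/0.003025 = 1120 days (vs. the pure-advection estimate x/v = 1400 d).

1120 days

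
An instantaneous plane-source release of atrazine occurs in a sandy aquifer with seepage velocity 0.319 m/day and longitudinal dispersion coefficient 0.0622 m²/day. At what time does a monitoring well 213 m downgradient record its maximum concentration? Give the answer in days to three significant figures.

For the 1D instantaneous-source solution, setting ∂C/∂t = 0 at fixed x gives v²t² + 2Dt − x² = 0, so t = (√(D² + v²x²) − D)/v².
√(D² + v²x²) = √(0.0622² + 0.319² × 213²) = 67.95; v² = 0.101761.
t = (67.95 − 0.0622)/0.101761 = 667 days (vs. the pure-advection estimate x/v = 668 d).

667 days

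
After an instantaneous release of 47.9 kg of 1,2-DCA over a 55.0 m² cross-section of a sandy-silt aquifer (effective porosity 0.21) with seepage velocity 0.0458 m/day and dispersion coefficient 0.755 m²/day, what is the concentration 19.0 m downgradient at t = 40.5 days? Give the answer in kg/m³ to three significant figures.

0.0191 kg/m³

For an instantaneous plane source, C(x,t) = M/(n_e·A·√(4πDt)) · exp(−(x−vt)²/(4Dt)), with n_e·A the pore (flow) area.
Plume center vt = 0.0458 × 40.5 = 1.8549 m, so the well at 19.0 m is 17.1451 m downgradient of the peak.
√(4πDt) = 19.60 m, giving peak height M/(n_e·A·√(4πDt)) = 47.9/(0.21 × 55.0 × 19.60) = 0.2116 kg/m³.
(x−vt)²/(4Dt) = (17.1451)²/(4 × 0.755 × 40.5) = 2.403; exp(−2.403) = 0.09045.
C = 0.2116 × 0.09045 = 0.0191 kg/m³.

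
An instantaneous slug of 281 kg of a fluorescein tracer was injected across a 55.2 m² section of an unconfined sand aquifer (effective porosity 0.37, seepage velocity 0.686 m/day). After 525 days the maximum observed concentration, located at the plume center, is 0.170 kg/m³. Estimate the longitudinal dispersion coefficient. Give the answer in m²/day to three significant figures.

0.993 m²/day

At the plume center C_max = M/(n_e·A·√(4πDt)), so D = M²/(4πt·(n_e·A·C_max)²).
n_e·A·C_max = 0.37 × 55.2 × 0.170 = 3.472 kg/m.
D = 281²/(4π × 525 × 3.472²) = 0.993 m²/day.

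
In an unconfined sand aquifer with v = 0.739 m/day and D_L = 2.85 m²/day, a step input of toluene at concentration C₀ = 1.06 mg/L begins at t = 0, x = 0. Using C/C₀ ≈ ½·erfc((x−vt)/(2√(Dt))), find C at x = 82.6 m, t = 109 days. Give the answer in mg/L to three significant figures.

0.495 mg/L

For a continuous step input, C/C₀ ≈ ½·erfc((x−vt)/(2√(Dt))).
vt = 0.739 × 109 = 80.551 m and 2√(Dt) = 2√(2.85 × 109) = 35.25 m.
Argument (x−vt)/(2√(Dt)) = (82.6 − 80.551)/35.25 = 0.05813; ½·erfc(0.05813) = 0.4672.
C = 1.06 × 0.4672 = 0.495 mg/L.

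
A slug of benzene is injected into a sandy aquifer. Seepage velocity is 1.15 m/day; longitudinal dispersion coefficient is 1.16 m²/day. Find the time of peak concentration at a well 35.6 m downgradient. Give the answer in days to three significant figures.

For the 1D instantaneous-source solution, setting ∂C/∂t = 0 at fixed x gives v²t² + 2Dt − x² = 0, so t = (√(D² + v²x²) − D)/v².
√(D² + v²x²) = √(1.16² + 1.15² × 35.6²) = 40.96; v² = 1.3225.
t = (40.96 − 1.16)/1.3225 = 30.1 days (vs. the pure-advection estimate x/v = 31.0 d).

30.1 days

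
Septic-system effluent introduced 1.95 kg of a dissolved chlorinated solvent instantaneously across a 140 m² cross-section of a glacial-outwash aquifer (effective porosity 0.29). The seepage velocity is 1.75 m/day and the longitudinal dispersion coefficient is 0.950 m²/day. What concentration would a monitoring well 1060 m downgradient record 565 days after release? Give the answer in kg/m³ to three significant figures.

5.50e-05 kg/m³

For an instantaneous plane source, C(x,t) = M/(n_e·A·√(4πDt)) · exp(−(x−vt)²/(4Dt)), with n_e·A the pore (flow) area.
Plume center vt = 1.75 × 565 = 988.75 m, so the well at 1060 m is 71.25 m downgradient of the peak.
√(4πDt) = 82.13 m, giving peak height M/(n_e·A·√(4πDt)) = 1.95/(0.29 × 140 × 82.13) = 0.0005848 kg/m³.
(x−vt)²/(4Dt) = (71.25)²/(4 × 0.950 × 565) = 2.364; exp(−2.364) = 0.09404.
C = 0.0005848 × 0.09404 = 5.50e-05 kg/m³.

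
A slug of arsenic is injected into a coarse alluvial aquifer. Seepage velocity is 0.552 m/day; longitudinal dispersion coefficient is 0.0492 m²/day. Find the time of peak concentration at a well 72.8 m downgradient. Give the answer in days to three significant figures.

132 days

For the 1D instantaneous-source solution, setting ∂C/∂t = 0 at fixed x gives v²t² + 2Dt − x² = 0, so t = (√(D² + v²x²) − D)/v².
√(D² + v²x²) = √(0.0492² + 0.552² × 72.8²) = 40.19; v² = 0.304704.
t = (40.19 − 0.0492)/0.304704 = 132 days (vs. the pure-advection estimate x/v = 132 d).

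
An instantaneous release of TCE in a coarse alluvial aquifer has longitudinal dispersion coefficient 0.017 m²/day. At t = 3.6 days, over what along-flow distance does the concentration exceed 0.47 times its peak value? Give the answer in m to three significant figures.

The plume is Gaussian with σ = √(2Dt) = √(2 × 0.017 × 3.6) = 0.3499 m.
C/C_peak = exp(−Δx²/(2σ²)) = 0.47 ⇒ Δx = σ·√(−2 ln 0.47) = 0.3499 × 1.229 = 0.4300 m.
Width = 2Δx = 0.860 m.

0.860 m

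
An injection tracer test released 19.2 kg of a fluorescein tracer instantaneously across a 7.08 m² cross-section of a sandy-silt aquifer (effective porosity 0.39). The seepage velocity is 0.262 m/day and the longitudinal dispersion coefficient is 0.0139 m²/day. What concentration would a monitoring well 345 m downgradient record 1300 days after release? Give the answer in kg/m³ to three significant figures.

0.353 kg/m³

For an instantaneous plane source, C(x,t) = M/(n_e·A·√(4πDt)) · exp(−(x−vt)²/(4Dt)), with n_e·A the pore (flow) area.
Plume center vt = 0.262 × 1300 = 340.6 m, so the well at 345 m is 4.4 m downgradient of the peak.
√(4πDt) = 15.07 m, giving peak height M/(n_e·A·√(4πDt)) = 19.2/(0.39 × 7.08 × 15.07) = 0.4614 kg/m³.
(x−vt)²/(4Dt) = (4.4)²/(4 × 0.0139 × 1300) = 0.2678; exp(−0.2678) = 0.7651.
C = 0.4614 × 0.7651 = 0.353 kg/m³.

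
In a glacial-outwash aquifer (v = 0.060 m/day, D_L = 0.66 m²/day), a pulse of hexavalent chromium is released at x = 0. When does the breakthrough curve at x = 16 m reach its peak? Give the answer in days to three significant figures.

For the 1D instantaneous-source solution, setting ∂C/∂t = 0 at fixed x gives v²t² + 2Dt − x² = 0, so t = (√(D² + v²x²) − D)/v².
√(D² + v²x²) = √(0.66² + 0.060² × 16²) = 1.165; v² = 0.0036.
t = (1.165 − 0.66)/0.0036 = 140 days (vs. the pure-advection estimate x/v = 267 d).

140 days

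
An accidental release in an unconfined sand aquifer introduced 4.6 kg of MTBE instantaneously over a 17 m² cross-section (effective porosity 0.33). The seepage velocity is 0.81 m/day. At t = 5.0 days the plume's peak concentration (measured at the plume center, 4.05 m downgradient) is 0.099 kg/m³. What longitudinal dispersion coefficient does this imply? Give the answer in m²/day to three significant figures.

At the plume center C_max = M/(n_e·A·√(4πDt)), so D = M²/(4πt·(n_e·A·C_max)²).
n_e·A·C_max = 0.33 × 17 × 0.099 = 0.5554 kg/m.
D = 4.6²/(4π × 5.0 × 0.5554²) = 1.09 m²/day.

1.09 m²/day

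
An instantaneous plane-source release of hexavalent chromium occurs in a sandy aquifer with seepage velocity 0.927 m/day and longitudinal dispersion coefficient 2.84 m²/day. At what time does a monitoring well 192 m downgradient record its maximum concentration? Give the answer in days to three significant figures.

For the 1D instantaneous-source solution, setting ∂C/∂t = 0 at fixed x gives v²t² + 2Dt − x² = 0, so t = (√(D² + v²x²) − D)/v².
√(D² + v²x²) = √(2.84² + 0.927² × 192²) = 178.0; v² = 0.859329.
t = (178.0 − 2.84)/0.859329 = 204 days (vs. the pure-advection estimate x/v = 207 d).

204 days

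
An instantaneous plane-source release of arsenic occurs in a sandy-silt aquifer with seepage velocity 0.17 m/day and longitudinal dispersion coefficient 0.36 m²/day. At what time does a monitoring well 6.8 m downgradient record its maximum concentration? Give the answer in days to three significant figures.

29.4 days

For the 1D instantaneous-source solution, setting ∂C/∂t = 0 at fixed x gives v²t² + 2Dt − x² = 0, so t = (√(D² + v²x²) − D)/v².
√(D² + v²x²) = √(0.36² + 0.17² × 6.8²) = 1.211; v² = 0.0289.
t = (1.211 − 0.36)/0.0289 = 29.4 days (vs. the pure-advection estimate x/v = 40.0 d).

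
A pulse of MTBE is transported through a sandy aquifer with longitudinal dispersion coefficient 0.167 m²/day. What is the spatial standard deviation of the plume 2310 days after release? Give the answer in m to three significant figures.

27.8 m

Dispersive spreading gives a Gaussian with σ² = 2Dt; advection only shifts the center.
σ = √(2 × 0.167 × 2310) = 27.8 m.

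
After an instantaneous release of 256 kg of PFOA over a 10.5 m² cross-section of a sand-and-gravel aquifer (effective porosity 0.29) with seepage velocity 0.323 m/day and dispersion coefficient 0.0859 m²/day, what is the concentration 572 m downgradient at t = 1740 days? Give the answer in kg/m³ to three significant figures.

1.64 kg/m³

For an instantaneous plane source, C(x,t) = M/(n_e·A·√(4πDt)) · exp(−(x−vt)²/(4Dt)), with n_e·A the pore (flow) area.
Plume center vt = 0.323 × 1740 = 562.02 m, so the well at 572 m is 9.98 m downgradient of the peak.
√(4πDt) = 43.34 m, giving peak height M/(n_e·A·√(4πDt)) = 256/(0.29 × 10.5 × 43.34) = 1.940 kg/m³.
(x−vt)²/(4Dt) = (9.98)²/(4 × 0.0859 × 1740) = 0.1666; exp(−0.1666) = 0.8465.
C = 1.940 × 0.8465 = 1.64 kg/m³.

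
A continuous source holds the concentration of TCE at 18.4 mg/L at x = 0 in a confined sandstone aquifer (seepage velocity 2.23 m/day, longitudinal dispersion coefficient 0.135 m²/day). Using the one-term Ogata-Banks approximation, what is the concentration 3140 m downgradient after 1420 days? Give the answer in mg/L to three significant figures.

16.8 mg/L

For a continuous step input, C/C₀ ≈ ½·erfc((x−vt)/(2√(Dt))).
vt = 2.23 × 1420 = 3166.6 m and 2√(Dt) = 2√(0.135 × 1420) = 27.69 m.
Argument (x−vt)/(2√(Dt)) = (3140 − 3166.6)/27.69 = -0.9606; ½·erfc(-0.9606) = 0.9128.
C = 18.4 × 0.9128 = 16.8 mg/L.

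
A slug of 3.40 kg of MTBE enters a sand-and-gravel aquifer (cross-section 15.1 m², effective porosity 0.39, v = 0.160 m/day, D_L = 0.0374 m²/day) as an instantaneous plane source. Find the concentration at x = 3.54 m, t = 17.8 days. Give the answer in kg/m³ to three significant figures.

For an instantaneous plane source, C(x,t) = M/(n_e·A·√(4πDt)) · exp(−(x−vt)²/(4Dt)), with n_e·A the pore (flow) area.
Plume center vt = 0.160 × 17.8 = 2.848 m, so the well at 3.54 m is 0.692 m downgradient of the peak.
√(4πDt) = 2.892 m, giving peak height M/(n_e·A·√(4πDt)) = 3.40/(0.39 × 15.1 × 2.892) = 0.1996 kg/m³.
(x−vt)²/(4Dt) = (0.692)²/(4 × 0.0374 × 17.8) = 0.1798; exp(−0.1798) = 0.8354.
C = 0.1996 × 0.8354 = 0.167 kg/m³.

0.167 kg/m³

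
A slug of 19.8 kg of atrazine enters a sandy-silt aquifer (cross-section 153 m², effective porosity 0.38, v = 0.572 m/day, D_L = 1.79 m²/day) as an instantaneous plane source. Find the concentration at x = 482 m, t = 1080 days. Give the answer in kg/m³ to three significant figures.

For an instantaneous plane source, C(x,t) = M/(n_e·A·√(4πDt)) · exp(−(x−vt)²/(4Dt)), with n_e·A the pore (flow) area.
Plume center vt = 0.572 × 1080 = 617.76 m, so the well at 482 m is 135.76 m upgradient of the peak.
√(4πDt) = 155.9 m, giving peak height M/(n_e·A·√(4πDt)) = 19.8/(0.38 × 153 × 155.9) = 0.002184 kg/m³.
(x−vt)²/(4Dt) = (-135.76)²/(4 × 1.79 × 1080) = 2.383; exp(−2.383) = 0.09227.
C = 0.002184 × 0.09227 = 0.000202 kg/m³.

0.000202 kg/m³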